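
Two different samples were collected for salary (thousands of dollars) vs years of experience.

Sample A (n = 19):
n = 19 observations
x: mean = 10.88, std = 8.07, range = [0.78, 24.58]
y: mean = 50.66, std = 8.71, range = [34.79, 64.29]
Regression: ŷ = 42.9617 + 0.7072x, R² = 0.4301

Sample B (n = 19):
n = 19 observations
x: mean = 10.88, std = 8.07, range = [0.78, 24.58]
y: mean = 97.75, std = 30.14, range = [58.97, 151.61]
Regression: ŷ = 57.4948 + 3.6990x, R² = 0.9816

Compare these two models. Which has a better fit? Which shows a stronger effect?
Model B has the better fit (R² = 0.9816 vs 0.4301). Model B shows the stronger effect (|β₁| = 3.6990 vs 0.7072).

Model Comparison:

Fit — compare R²:
- Model A: R² = 0.4301 → 43.01% of variance in salary explained
- Model B: R² = 0.9816 → 98.16% of variance in salary explained
- 0.9816 > 0.4301 → Model B has the better fit

Strength of effect — compare |β₁|:
- Model A: β₁ = 0.7072 → predicted salary rises 0.7072 thousand dollars per additional year of experience
- Model B: β₁ = 3.6990 → predicted salary rises 3.6990 thousand dollars per additional year of experience
- |0.7072| < |3.6990| → Model B shows the stronger marginal effect

Note: A better fit (higher R²) doesn't necessarily mean a more important relationship.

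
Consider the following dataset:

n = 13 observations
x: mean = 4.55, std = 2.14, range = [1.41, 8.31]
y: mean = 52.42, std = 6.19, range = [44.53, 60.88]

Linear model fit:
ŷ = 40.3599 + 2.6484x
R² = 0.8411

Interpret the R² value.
About 84.11% of the variability in y is accounted for by the regression on x (R² = 0.8411) — a strong linear fit.

The coefficient of determination R² is the fraction of the total variation in y that the fitted line accounts for.

Here R² = 0.8411:
- Explained: 84.11% of the variation in y
- Unexplained (residual): 100% − 84.11% = 15.89%
- Rule of thumb (below 0.3 weak; 0.3 to below 0.7 moderate; 0.7 and above strong) → strong

Equivalently, for simple linear regression R² = r², so |r| = √0.8411 ≈ 0.9171.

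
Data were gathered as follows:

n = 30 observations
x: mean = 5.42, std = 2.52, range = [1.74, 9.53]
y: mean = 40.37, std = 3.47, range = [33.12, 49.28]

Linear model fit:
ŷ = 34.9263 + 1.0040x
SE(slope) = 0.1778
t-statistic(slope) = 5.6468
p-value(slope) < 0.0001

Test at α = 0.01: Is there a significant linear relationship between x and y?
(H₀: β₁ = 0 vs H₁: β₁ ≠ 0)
p-value < 0.0001 < α = 0.01, so we reject H₀. The relationship is significant.

Hypothesis test for the slope coefficient:

H₀: β₁ = 0 (no linear relationship)
H₁: β₁ ≠ 0 (linear relationship exists)

Test statistic: t = β̂₁ / SE(β̂₁) = 1.0040 / 0.1778 = 5.6468

p < 0.0001: how often a slope estimate this far from 0 (in SE units) would arise by chance if β₁ were truly 0.

Decision rule: reject H₀ if p-value < α.
p-value < 0.0001 < α = 0.01 → reject H₀.

There is sufficient evidence at the 1% significance level to conclude that a linear relationship exists between x and y.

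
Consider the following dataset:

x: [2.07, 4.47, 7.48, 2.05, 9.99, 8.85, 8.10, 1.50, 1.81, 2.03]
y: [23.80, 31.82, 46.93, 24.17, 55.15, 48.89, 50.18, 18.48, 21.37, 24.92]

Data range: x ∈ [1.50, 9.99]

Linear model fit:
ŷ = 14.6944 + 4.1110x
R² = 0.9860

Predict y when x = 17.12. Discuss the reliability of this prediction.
The equation gives ŷ = 85.0747; however x = 17.12 is 7.13 units above the observed range, so this extrapolated value should not be trusted.

Prediction calculation:
ŷ = 14.6944 + 4.1110 × 17.12
ŷ = 85.0747

Reliability:
- Data range: x ∈ [1.50, 9.99]
- Prediction point: x = 17.12 is 7.13 units above the observed range → this is EXTRAPOLATION, not interpolation

Why that matters here:
- R² describes fit only over the sampled x values; it says nothing about behaviour beyond them
- There are no observations near this x to validate the fitted line there
- The linear relationship may not hold outside the observed range

Report the number if required, but flag clearly that it is an extrapolation.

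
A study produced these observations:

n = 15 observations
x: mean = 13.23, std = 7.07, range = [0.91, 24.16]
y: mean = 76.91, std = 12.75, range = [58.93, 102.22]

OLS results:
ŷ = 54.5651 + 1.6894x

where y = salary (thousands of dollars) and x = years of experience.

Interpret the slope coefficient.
An increase of one year in experience is associated with a 1.6894 thousand dollars increase in predicted salary.

β₁ = 1.6894 is the change in predicted salary (thousand dollars) per additional year of experience.

Interpretation:
- Experience up by 1 year → predicted salary increases by 1.6894 thousand dollars
- This is a linear approximation: the same per-unit change is assumed across the whole observed x range
- The slope describes association in these data, not necessarily a causal effect

The intercept β₀ = 54.5651 is the predicted salary when experience = 0; since the smallest observed x is 0.91, this is an extrapolation and mainly anchors the line.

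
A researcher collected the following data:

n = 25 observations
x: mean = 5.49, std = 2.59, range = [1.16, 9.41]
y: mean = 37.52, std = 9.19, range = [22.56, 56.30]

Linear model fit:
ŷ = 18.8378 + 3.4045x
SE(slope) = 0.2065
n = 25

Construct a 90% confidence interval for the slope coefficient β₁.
The 90% CI for β₁ is (3.0506, 3.7584)

Confidence interval for the slope:

The 90% CI for β₁ is: β̂₁ ± t*(α/2, n-2) × SE(β̂₁)

Step 1: Find critical t-value
- Confidence level = 0.9
- Degrees of freedom = n - 2 = 25 - 2 = 23
- t*(α/2, 23) = 1.7139

Step 2: Calculate margin of error
Margin = 1.7139 × 0.2065 = 0.3539

Step 3: Construct interval
CI = 3.4045 ± 0.3539
CI = (3.0506, 3.7584)

Interpretation: We are 90% confident that the true slope β₁ lies between 3.0506 and 3.7584.
Since 0 is outside the interval, a two-sided test at α = 0.10 would reject H₀: β₁ = 0.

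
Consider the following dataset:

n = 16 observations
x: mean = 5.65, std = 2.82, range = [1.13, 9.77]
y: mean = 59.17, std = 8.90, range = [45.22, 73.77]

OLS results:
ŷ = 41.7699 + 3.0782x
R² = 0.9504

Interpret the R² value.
About 95.04% of the variability in y is accounted for by the regression on x (R² = 0.9504) — a strong linear fit.

R² (coefficient of determination) measures the proportion of variance in y explained by the regression model.

Here R² = 0.9504:
- Explained: 95.04% of the variation in y
- Unexplained (residual): 100% − 95.04% = 4.96%
- Rule of thumb (below 0.3 weak; 0.3 to below 0.7 moderate; 0.7 and above strong) → strong

Equivalently, for simple linear regression R² = r², so |r| = √0.9504 ≈ 0.9749.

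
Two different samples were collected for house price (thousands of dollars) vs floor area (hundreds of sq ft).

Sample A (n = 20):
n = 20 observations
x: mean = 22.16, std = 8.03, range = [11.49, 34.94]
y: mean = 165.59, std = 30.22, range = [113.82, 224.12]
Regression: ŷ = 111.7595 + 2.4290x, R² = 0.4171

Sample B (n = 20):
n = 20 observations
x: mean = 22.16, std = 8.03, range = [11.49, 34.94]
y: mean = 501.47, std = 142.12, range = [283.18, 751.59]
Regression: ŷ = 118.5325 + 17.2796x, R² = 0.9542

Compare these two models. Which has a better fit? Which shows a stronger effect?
Model B has the better fit (R² = 0.9542 vs 0.4171). Model B shows the stronger effect (|β₁| = 17.2796 vs 2.4290).

Model Comparison:

Goodness of fit (R²):
- Model A: R² = 0.4171 → 41.71% of variance in house price explained
- Model B: R² = 0.9542 → 95.42% of variance in house price explained
- 0.9542 > 0.4171 → Model B has the better fit

Strength of effect — compare |β₁|:
- Model A: β₁ = 2.4290 → predicted house price rises 2.4290 thousand dollars per additional hundred sq ft of floor area
- Model B: β₁ = 17.2796 → predicted house price rises 17.2796 thousand dollars per additional hundred sq ft of floor area
- |2.4290| < |17.2796| → Model B shows the stronger marginal effect

Note: The two samples could reflect different populations, time periods, or measurement quality.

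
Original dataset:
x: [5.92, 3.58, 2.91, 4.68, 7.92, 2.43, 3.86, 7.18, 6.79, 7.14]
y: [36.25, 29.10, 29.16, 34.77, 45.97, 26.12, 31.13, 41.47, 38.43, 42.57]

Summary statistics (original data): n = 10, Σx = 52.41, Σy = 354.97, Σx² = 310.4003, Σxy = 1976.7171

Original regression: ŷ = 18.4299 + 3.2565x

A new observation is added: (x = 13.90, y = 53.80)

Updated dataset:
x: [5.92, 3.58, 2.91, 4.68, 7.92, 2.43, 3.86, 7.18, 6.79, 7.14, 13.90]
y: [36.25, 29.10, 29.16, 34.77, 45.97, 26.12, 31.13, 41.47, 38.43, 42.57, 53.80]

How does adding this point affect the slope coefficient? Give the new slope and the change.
Adding the point moves β₁ from 3.2565 to 2.5067, i.e. it decreases by 0.7498 (-23.0%).

x = 13.90 lies well outside the original x-range [2.43, 7.92] (x̄ ≈ 5.24), so this observation has high leverage and can move the slope substantially.

Step 1: Update the sums with the new point (n goes from 10 to 11)
Σx  = 52.41 + 13.90 = 66.31
Σy  = 354.97 + 53.80 = 408.77
Σx² = 310.4003 + 13.90² = 310.4003 + 193.2100 = 503.6103
Σxy = 1976.7171 + 13.90×53.80 = 1976.7171 + 747.8200 = 2724.5371

Step 2: Recompute the slope with b₁ = (nΣxy − ΣxΣy) / (nΣx² − (Σx)²)
Numerator   = 11×2724.5371 − 66.31×408.77 = 29969.9081 − 27105.5387 = 2864.3694
Denominator = 11×503.6103 − 66.31² = 5539.7133 − 4397.0161 = 1142.6972
b₁(new) = 2864.3694 / 1142.6972 = 2.5067

(Same formula on the original sums: (10×1976.7171 − 52.41×354.97) / (10×310.4003 − 52.41²) = 1163.1933 / 357.1949 = 3.2565, matching the given fit.)

Step 3: Change in slope
Δβ₁ = 2.5067 − 3.2565 = -0.7498
Relative change = -0.7498 / 3.2565 × 100% = -23.0%
→ the slope decreases when the point is added.

Because the point sits below the extension of the original line at a high-leverage x, it tilts the fit down.
In practice: investigate whether it comes from the same population as the rest of the sample; check such a point for data-entry or measurement error.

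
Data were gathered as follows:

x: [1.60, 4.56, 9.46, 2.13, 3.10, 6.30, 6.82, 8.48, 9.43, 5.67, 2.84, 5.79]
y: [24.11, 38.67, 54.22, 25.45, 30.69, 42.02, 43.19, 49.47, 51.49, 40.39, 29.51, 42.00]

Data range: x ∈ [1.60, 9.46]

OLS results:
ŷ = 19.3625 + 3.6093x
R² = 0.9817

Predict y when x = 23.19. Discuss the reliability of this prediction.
The equation gives ŷ = 103.0622; however x = 23.19 is 13.73 units above the observed range, so this extrapolated value should not be trusted.

Prediction calculation:
ŷ = 19.3625 + 3.6093 × 23.19
ŷ = 103.0622

Reliability:
- Data range: x ∈ [1.60, 9.46]
- Prediction point: x = 23.19 is 13.73 units above the observed range → this is EXTRAPOLATION, not interpolation

Why that matters here:
- There are no observations near this x to validate the fitted line there
- The standard error of prediction grows with (x − x̄)², and x = 23.19 is far from x̄ = 5.52

Report the number if required, but flag clearly that it is an extrapolation.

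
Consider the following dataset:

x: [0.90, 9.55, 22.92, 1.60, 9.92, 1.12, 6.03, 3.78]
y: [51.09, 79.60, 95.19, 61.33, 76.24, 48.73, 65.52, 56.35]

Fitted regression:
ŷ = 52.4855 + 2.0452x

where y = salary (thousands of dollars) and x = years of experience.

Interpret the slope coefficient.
On average, salary is about 2.0452 thousand dollars higher for every extra year of experience.

The slope coefficient β₁ = 2.0452 represents the marginal effect of experience on salary.

Interpretation:
- Experience up by 1 year → predicted salary increases by 2.0452 thousand dollars
- This is a linear approximation: the same per-unit change is assumed across the whole observed x range
- The slope describes association in these data, not necessarily a causal effect

The intercept β₀ = 52.4855 is the predicted salary when experience = 0; since the smallest observed x is 0.90, this is an extrapolation and mainly anchors the line.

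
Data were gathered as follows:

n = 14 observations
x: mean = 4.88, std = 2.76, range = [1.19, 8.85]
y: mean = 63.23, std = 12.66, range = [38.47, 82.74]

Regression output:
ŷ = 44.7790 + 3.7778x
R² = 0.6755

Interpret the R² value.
R² = 0.6755 means 67.55% of the variation in y is explained by the linear relationship with x. This indicates a moderate fit.

R² = 1 − SS_res/SS_tot compares the residual scatter to the total scatter of y about its mean.

Here R² = 0.6755:
- Explained: 67.55% of the variation in y
- Unexplained (residual): 100% − 67.55% = 32.45%
- Rule of thumb (below 0.3 weak; 0.3 to below 0.7 moderate; 0.7 and above strong) → moderate

Calculation: R² = 1 − (SS_res / SS_tot), where SS_res is the sum of squared residuals and SS_tot the total sum of squares.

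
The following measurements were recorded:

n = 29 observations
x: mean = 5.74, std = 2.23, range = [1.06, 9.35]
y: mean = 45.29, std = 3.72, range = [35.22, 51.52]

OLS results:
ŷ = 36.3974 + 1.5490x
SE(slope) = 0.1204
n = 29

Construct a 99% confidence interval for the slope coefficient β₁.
The 99% CI for β₁ is (1.2154, 1.8826)

Confidence interval for the slope:

The 99% CI for β₁ is: β̂₁ ± t*(α/2, n-2) × SE(β̂₁)

Step 1: Find critical t-value
- Confidence level = 0.99
- Degrees of freedom = n - 2 = 29 - 2 = 27
- t*(α/2, 27) = 2.7707

Step 2: Calculate margin of error
Margin = 2.7707 × 0.1204 = 0.3336

Step 3: Construct interval
CI = 1.5490 ± 0.3336
CI = (1.2154, 1.8826)

Interpretation: each one-unit increase in x is associated with a change in mean y of between 1.2154 and 1.8826, with 99% confidence.
Since 0 is outside the interval, a two-sided test at α = 0.01 would reject H₀: β₁ = 0.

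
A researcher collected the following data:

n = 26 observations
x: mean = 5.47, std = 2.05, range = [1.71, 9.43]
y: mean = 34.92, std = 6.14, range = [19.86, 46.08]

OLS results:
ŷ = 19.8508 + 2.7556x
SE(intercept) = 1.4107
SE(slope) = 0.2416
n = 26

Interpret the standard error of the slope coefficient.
SE(slope) = 0.2416 measures the uncertainty in the estimated slope. The coefficient is estimated precisely (SE/|β̂₁| = 8.8%).

SE(β̂₁) = 0.2416 says: if we drew many samples of n = 26 from the same population and refit each time, the fitted slopes would scatter with a standard deviation of roughly 0.2416 around the true β₁.

Relative precision:
- SE / |β̂₁| = 0.2416 / 2.7556 = 8.8%
- Rule of thumb (under 20%: precise; 20% to under 50%: moderately precise; 50% or more: imprecise) → precise

Link to the t-test: t = β̂₁ / SE(β̂₁) = 2.7556 / 0.2416 = 11.4056, the statistic for H₀: β₁ = 0.

What drives SE(β̂₁): wider spread of x values → smaller SE; larger n (here n = 26) → smaller SE.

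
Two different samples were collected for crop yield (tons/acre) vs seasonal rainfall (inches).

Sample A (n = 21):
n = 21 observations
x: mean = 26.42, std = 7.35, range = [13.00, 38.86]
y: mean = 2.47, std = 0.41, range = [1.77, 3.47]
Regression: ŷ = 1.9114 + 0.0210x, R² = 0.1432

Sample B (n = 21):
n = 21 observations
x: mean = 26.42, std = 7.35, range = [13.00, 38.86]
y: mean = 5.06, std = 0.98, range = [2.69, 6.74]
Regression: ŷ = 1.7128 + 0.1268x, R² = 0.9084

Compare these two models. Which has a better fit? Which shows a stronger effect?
Model B has the better fit (R² = 0.9084 vs 0.1432). Model B shows the stronger effect (|β₁| = 0.1268 vs 0.0210).

Model Comparison:

Goodness of fit (R²):
- Model A: R² = 0.1432 → 14.32% of variance in crop yield explained
- Model B: R² = 0.9084 → 90.84% of variance in crop yield explained
- 0.9084 > 0.1432 → Model B has the better fit

Which has the larger per-inch effect? (|β₁|)
- Model A: β₁ = 0.0210 → predicted crop yield rises 0.0210 tons/acre per additional inch of rainfall
- Model B: β₁ = 0.1268 → predicted crop yield rises 0.1268 tons/acre per additional inch of rainfall
- |0.0210| < |0.1268| → Model B shows the stronger marginal effect

Note: A better fit (higher R²) doesn't necessarily mean a more important relationship.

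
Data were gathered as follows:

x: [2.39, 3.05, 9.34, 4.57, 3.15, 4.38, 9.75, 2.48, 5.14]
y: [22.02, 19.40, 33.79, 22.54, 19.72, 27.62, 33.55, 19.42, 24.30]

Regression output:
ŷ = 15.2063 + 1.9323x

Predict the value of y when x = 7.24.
ŷ = 29.1962

To predict y for x = 7.24, substitute into the regression equation:

ŷ = 15.2063 + 1.9323 × 7.24
ŷ = 15.2063 + 13.9899
ŷ = 29.1962

This is the fitted mean response at that x — an individual observation would come with a wider prediction interval.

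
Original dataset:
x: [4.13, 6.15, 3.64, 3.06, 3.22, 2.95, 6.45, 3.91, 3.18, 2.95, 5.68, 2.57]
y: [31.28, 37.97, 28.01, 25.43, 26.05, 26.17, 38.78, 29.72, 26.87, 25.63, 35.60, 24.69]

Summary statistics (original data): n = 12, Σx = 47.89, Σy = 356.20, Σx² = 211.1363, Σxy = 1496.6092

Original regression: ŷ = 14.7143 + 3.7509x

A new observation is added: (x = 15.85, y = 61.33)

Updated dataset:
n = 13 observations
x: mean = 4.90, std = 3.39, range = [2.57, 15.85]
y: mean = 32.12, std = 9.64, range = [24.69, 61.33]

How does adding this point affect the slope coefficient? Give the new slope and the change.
The slope changes from 3.7509 to 2.8131 (change of -0.9378, or -25.0%).

The new point has HIGH LEVERAGE: x = 15.85 is far from the original mean x̄ = 47.89/12 ≈ 3.99 (original range [2.57, 6.45]).

Step 1: Update the sums with the new point (n goes from 12 to 13)
Σx  = 47.89 + 15.85 = 63.74
Σy  = 356.20 + 61.33 = 417.53
Σx² = 211.1363 + 15.85² = 211.1363 + 251.2225 = 462.3588
Σxy = 1496.6092 + 15.85×61.33 = 1496.6092 + 972.0805 = 2468.6897

Step 2: Recompute the slope with b₁ = (nΣxy − ΣxΣy) / (nΣx² − (Σx)²)
Numerator   = 13×2468.6897 − 63.74×417.53 = 32092.9661 − 26613.3622 = 5479.6039
Denominator = 13×462.3588 − 63.74² = 6010.6644 − 4062.7876 = 1947.8768
b₁(new) = 5479.6039 / 1947.8768 = 2.8131

(Same formula on the original sums: (12×1496.6092 − 47.89×356.20) / (12×211.1363 − 47.89²) = 900.8924 / 240.1835 = 3.7509, matching the given fit.)

Step 3: Change in slope
Δβ₁ = 2.8131 − 3.7509 = -0.9378
Relative change = -0.9378 / 3.7509 × 100% = -25.0%
→ the slope decreases when the point is added.

Because the point sits below the extension of the original line at a high-leverage x, it tilts the fit down.
In practice: check such a point for data-entry or measurement error.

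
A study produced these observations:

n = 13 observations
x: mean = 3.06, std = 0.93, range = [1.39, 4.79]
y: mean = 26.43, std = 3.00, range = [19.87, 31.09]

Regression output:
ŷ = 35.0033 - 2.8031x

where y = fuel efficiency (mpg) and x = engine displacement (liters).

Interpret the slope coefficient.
For each additional liter of engine displacement, predicted fuel efficiency decreases by approximately 2.8031 mpg.

β₁ = -2.8031 is the change in predicted fuel efficiency (mpg) per additional liter of engine displacement.

Interpretation:
- Engine displacement up by 1 liter → predicted fuel efficiency decreases by 2.8031 mpg
- The effect is assumed constant over the observed range of x (linearity)
- The slope describes association in these data, not necessarily a causal effect

(β₀ = 35.0033 is the fitted value at x = 0 and is not part of the slope interpretation.)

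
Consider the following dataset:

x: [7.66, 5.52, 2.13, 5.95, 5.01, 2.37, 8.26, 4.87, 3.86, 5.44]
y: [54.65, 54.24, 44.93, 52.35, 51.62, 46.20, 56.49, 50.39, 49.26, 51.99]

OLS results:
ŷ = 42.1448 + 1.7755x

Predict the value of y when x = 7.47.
ŷ = 55.4078

Plug x = 7.47 into the fitted line:

ŷ = 42.1448 + 1.7755 × 7.47
ŷ = 42.1448 + 13.2630
ŷ = 55.4078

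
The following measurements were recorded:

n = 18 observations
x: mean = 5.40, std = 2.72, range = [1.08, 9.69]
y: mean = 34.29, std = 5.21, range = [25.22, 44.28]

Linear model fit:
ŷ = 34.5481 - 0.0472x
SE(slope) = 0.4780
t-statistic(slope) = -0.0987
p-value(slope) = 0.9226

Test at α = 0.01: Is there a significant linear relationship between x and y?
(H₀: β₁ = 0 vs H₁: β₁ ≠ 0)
Fail to reject H₀: p-value = 0.9226 ≥ α = 0.01. The linear relationship is not significant at the 1% level.

Hypothesis test for the slope coefficient:

H₀: β₁ = 0 (no linear relationship)
H₁: β₁ ≠ 0 (linear relationship exists)

Test statistic: t = β̂₁ / SE(β̂₁) = -0.0472 / 0.4780 = -0.0987

The p-value (0.9226) is the probability, under H₀, of a t-statistic at least as extreme as |t| = 0.0987 (two-sided, df = n − 2 = 16).

Decision rule: reject H₀ if p-value < α.
p-value = 0.9226 ≥ α = 0.01 → fail to reject H₀.

At α = 0.01 the data do not provide convincing evidence of a nonzero slope.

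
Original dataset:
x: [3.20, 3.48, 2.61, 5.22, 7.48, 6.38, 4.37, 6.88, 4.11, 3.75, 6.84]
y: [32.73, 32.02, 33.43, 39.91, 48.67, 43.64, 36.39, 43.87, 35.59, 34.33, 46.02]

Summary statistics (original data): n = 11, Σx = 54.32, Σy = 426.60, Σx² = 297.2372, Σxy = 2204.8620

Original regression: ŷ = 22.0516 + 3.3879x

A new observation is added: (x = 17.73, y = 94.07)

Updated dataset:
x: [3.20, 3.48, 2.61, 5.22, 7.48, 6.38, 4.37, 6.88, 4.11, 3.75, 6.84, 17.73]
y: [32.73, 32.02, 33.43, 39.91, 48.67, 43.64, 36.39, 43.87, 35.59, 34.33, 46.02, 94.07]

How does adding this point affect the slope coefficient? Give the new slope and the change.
New slope β₁ = 4.1708 versus 3.3879 before: a change of +0.7829 (+23.1%).

The new point has HIGH LEVERAGE: x = 17.73 is far from the original mean x̄ = 54.32/11 ≈ 4.94 (original range [2.61, 7.48]).

Step 1: Update the sums with the new point (n goes from 11 to 12)
Σx  = 54.32 + 17.73 = 72.05
Σy  = 426.60 + 94.07 = 520.67
Σx² = 297.2372 + 17.73² = 297.2372 + 314.3529 = 611.5901
Σxy = 2204.8620 + 17.73×94.07 = 2204.8620 + 1667.8611 = 3872.7231

Step 2: Recompute the slope with b₁ = (nΣxy − ΣxΣy) / (nΣx² − (Σx)²)
Numerator   = 12×3872.7231 − 72.05×520.67 = 46472.6772 − 37514.2735 = 8958.4037
Denominator = 12×611.5901 − 72.05² = 7339.0812 − 5191.2025 = 2147.8787
b₁(new) = 8958.4037 / 2147.8787 = 4.1708

(Same formula on the original sums: (11×2204.8620 − 54.32×426.60) / (11×297.2372 − 54.32²) = 1080.5700 / 318.9468 = 3.3879, matching the given fit.)

Step 3: Change in slope
Δβ₁ = 4.1708 − 3.3879 = +0.7829
Relative change = +0.7829 / 3.3879 × 100% = +23.1%
→ the slope increases when the point is added.

A high-leverage point only changes the slope if it is off the original line; here y = 94.07 is above the original trend, so the slope increases.
In practice: investigate whether it comes from the same population as the rest of the sample.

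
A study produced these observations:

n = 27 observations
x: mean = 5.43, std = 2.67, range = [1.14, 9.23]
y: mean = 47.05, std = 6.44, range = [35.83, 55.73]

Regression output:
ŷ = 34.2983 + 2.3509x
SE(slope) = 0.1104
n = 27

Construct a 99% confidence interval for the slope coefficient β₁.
The 99% CI for β₁ is (2.0432, 2.6586)

Confidence interval for the slope:

The 99% CI for β₁ is: β̂₁ ± t*(α/2, n-2) × SE(β̂₁)

Step 1: Find critical t-value
- Confidence level = 0.99
- Degrees of freedom = n - 2 = 27 - 2 = 25
- t*(α/2, 25) = 2.7874

Step 2: Calculate margin of error
Margin = 2.7874 × 0.1104 = 0.3077

Step 3: Construct interval
CI = 2.3509 ± 0.3077
CI = (2.0432, 2.6586)

Interpretation: We are 99% confident that the true slope β₁ lies between 2.0432 and 2.6586.
The interval does not include 0, suggesting a significant linear relationship.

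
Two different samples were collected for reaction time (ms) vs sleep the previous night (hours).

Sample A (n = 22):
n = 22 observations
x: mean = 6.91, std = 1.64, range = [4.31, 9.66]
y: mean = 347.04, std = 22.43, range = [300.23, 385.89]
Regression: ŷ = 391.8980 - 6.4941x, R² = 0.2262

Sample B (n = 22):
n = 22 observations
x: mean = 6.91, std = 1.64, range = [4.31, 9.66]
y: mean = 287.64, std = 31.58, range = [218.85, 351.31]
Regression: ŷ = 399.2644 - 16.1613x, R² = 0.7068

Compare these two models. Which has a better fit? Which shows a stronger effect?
Model B has the better fit (R² = 0.7068 vs 0.2262). Model B shows the stronger effect (|β₁| = 16.1613 vs 6.4941).

Model Comparison:

Goodness of fit (R²):
- Model A: R² = 0.2262 → 22.62% of variance in reaction time explained
- Model B: R² = 0.7068 → 70.68% of variance in reaction time explained
- 0.7068 > 0.2262 → Model B has the better fit

Strength of effect — compare |β₁|:
- Model A: β₁ = -6.4941 → predicted reaction time falls 6.4941 ms per additional hour of sleep
- Model B: β₁ = -16.1613 → predicted reaction time falls 16.1613 ms per additional hour of sleep
- |-6.4941| < |-16.1613| → Model B shows the stronger marginal effect

Notes:
- The two samples could reflect different populations, time periods, or measurement quality.
- A better fit (higher R²) doesn't necessarily mean a more important relationship.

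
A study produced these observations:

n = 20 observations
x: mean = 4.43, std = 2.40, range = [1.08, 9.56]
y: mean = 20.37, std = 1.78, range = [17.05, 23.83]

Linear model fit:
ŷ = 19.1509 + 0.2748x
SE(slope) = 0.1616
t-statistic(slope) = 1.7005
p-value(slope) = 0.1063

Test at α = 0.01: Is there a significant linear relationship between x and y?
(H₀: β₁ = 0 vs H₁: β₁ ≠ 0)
p-value = 0.1063 ≥ α = 0.01, so we fail to reject H₀. The relationship is not significant.

Hypothesis test for the slope coefficient:

H₀: β₁ = 0 (no linear relationship)
H₁: β₁ ≠ 0 (linear relationship exists)

Test statistic: t = β̂₁ / SE(β̂₁) = 0.2748 / 0.1616 = 1.7005

p = 0.1063: how often a slope estimate this far from 0 (in SE units) would arise by chance if β₁ were truly 0.

Decision rule: reject H₀ if p-value < α.
p-value = 0.1063 ≥ α = 0.01 → fail to reject H₀.

Conclusion: the linear association between x and y is not significant at the 1% level.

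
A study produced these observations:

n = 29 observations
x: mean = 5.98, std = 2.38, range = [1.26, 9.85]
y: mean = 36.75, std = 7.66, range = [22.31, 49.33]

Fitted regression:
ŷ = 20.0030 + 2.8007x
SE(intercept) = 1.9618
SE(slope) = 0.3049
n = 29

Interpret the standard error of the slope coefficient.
SE(slope) = 0.3049 measures the uncertainty in the estimated slope. The coefficient is estimated precisely (SE/|β̂₁| = 10.9%).

What SE measures:
- The standard error quantifies the sampling variability of the coefficient estimate
- It is the estimated standard deviation of β̂₁ across hypothetical repeated samples of the same size
- Smaller SE → more precise estimate

Relative precision:
- SE / |β̂₁| = 0.3049 / 2.8007 = 10.9%
- Rule of thumb (under 20%: precise; 20% to under 50%: moderately precise; 50% or more: imprecise) → precise

Rough 95% range (±2 SE): 2.8007 ± 0.6098 → (2.1909, 3.4105).

What drives SE(β̂₁): larger n (here n = 29) → smaller SE; more residual scatter → larger SE.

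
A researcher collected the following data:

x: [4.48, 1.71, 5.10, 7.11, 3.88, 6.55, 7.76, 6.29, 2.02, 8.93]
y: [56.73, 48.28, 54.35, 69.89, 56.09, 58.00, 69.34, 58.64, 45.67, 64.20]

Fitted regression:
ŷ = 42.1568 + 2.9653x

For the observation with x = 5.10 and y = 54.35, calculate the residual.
Residual = -2.9298

The residual is the difference between the actual value and the predicted value:

Residual = y - ŷ

Step 1: Calculate predicted value
ŷ = 42.1568 + 2.9653 × 5.10
ŷ = 57.2798

Step 2: Calculate residual
Residual = 54.35 - 57.2798
Residual = -2.9298

The residual is negative, so the observed y = 54.35 sits below the regression line (the line overestimates it by 2.9298).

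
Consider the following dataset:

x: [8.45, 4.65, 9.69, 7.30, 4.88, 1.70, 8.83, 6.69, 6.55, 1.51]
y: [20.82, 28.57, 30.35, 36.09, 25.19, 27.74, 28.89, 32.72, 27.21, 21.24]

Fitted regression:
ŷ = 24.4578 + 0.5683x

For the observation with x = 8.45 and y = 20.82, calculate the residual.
Residual = -8.4399

The residual is the difference between the actual value and the predicted value:

Residual = y - ŷ

Step 1: Calculate predicted value
ŷ = 24.4578 + 0.5683 × 8.45
ŷ = 29.2599

Step 2: Calculate residual
Residual = 20.82 - 29.2599
Residual = -8.4399

Interpretation: the model overestimates the actual value by 8.4399 at this point (negative residual → observation lies below the fitted line).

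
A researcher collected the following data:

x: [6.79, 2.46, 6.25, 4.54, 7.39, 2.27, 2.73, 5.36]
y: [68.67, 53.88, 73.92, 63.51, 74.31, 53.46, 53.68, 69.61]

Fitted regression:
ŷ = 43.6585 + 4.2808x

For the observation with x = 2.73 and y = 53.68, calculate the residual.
Residual = -1.6651

The residual is the difference between the actual value and the predicted value:

Residual = y - ŷ

Step 1: Calculate predicted value
ŷ = 43.6585 + 4.2808 × 2.73
ŷ = 55.3451

Step 2: Calculate residual
Residual = 53.68 - 55.3451
Residual = -1.6651

Interpretation: the model overestimates the actual value by 1.6651 at this point (negative residual → observation lies below the fitted line).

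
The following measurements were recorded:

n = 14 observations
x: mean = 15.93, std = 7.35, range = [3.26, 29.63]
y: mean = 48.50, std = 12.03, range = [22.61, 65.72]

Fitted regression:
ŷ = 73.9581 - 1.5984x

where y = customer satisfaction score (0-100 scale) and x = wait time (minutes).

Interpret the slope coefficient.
On average, satisfaction score is about 1.5984 points lower for every extra minute of wait time.

The slope β₁ = -1.5984 gives the rate at which the fitted satisfaction score changes with wait time.

Interpretation:
- Wait time up by 1 minute → predicted satisfaction score decreases by 1.5984 points
- The effect is assumed constant over the observed range of x (linearity)
- The sign (−) gives the direction; the magnitude 1.5984 gives the size of the effect per minute

The intercept β₀ = 73.9581 is the predicted satisfaction score when wait time = 0; since the smallest observed x is 3.26, this is an extrapolation and mainly anchors the line.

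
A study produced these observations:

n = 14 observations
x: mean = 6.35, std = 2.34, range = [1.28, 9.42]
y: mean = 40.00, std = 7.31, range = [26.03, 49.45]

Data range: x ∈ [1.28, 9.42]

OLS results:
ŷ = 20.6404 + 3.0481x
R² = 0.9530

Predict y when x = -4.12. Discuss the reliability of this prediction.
ŷ = 8.0822, but this is extrapolation (below the data range [1.28, 9.42]) and may be unreliable.

Prediction calculation:
ŷ = 20.6404 + 3.0481 × (-4.12)
ŷ = 8.0822

Reliability:
- Data range: x ∈ [1.28, 9.42]
- Prediction point: x = -4.12 is 5.40 units below the observed range → this is EXTRAPOLATION, not interpolation

Why that matters here:
- R² describes fit only over the sampled x values; it says nothing about behaviour beyond them
- There are no observations near this x to validate the fitted line there

A defensible statement: 'if the linear trend continued to x = -4.12, y would be about 8.0822' — the premise is untested.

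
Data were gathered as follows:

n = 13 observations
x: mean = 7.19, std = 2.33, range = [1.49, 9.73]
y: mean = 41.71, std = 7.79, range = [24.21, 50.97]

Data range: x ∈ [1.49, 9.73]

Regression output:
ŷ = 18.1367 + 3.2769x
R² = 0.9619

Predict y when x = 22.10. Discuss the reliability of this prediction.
ŷ = 90.5562 (extrapolation — x = 22.10 lies outside [1.49, 9.73], so reliability is low).

Prediction calculation:
ŷ = 18.1367 + 3.2769 × 22.10
ŷ = 90.5562

Reliability:
- Data range: x ∈ [1.49, 9.73]
- Prediction point: x = 22.10 is 12.37 units above the observed range → this is EXTRAPOLATION, not interpolation

Why that matters here:
- R² describes fit only over the sampled x values; it says nothing about behaviour beyond them
- Real relationships often flatten, saturate, or turn nonlinear at extremes
- The linear relationship may not hold outside the observed range

The R² = 0.9619 only validates the fit within [1.49, 9.73]; treat ŷ = 90.5562 with caution.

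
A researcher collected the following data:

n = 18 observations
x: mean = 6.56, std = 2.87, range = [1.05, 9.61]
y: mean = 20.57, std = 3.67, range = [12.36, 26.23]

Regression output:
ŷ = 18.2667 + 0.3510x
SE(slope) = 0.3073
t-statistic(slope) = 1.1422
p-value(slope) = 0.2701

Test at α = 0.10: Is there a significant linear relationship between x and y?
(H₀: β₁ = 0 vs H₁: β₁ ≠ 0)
Fail to reject H₀: p-value = 0.2701 ≥ α = 0.10. The linear relationship is not significant at the 10% level.

Hypothesis test for the slope coefficient:

H₀: β₁ = 0 (no linear relationship)
H₁: β₁ ≠ 0 (linear relationship exists)

Test statistic: t = β̂₁ / SE(β̂₁) = 0.3510 / 0.3073 = 1.1422

p = 0.2701: how often a slope estimate this far from 0 (in SE units) would arise by chance if β₁ were truly 0.

Decision rule: reject H₀ if p-value < α.
p-value = 0.2701 ≥ α = 0.10 → fail to reject H₀.

At α = 0.10 the data do not provide convincing evidence of a nonzero slope.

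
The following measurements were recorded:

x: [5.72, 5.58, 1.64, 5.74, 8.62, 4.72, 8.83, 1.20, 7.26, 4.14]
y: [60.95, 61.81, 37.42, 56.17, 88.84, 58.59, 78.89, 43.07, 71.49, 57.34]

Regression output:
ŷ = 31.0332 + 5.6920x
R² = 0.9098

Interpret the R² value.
R² = 0.9098 means 90.98% of the variation in y is explained by the linear relationship with x. This indicates a strong fit.

R² = 1 − SS_res/SS_tot compares the residual scatter to the total scatter of y about its mean.

Here R² = 0.9098:
- Explained: 90.98% of the variation in y
- Unexplained (residual): 100% − 90.98% = 9.02%
- Rule of thumb (below 0.3 weak; 0.3 to below 0.7 moderate; 0.7 and above strong) → strong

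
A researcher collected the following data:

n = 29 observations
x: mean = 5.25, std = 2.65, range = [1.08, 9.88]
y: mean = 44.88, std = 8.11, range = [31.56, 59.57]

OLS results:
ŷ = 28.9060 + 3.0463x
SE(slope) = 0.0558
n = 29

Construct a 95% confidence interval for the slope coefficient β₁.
The 95% CI for β₁ is (2.9318, 3.1608)

Confidence interval for the slope:

The 95% CI for β₁ is: β̂₁ ± t*(α/2, n-2) × SE(β̂₁)

Step 1: Find critical t-value
- Confidence level = 0.95
- Degrees of freedom = n - 2 = 29 - 2 = 27
- t*(α/2, 27) = 2.0518

Step 2: Calculate margin of error
Margin = 2.0518 × 0.0558 = 0.1145

Step 3: Construct interval
CI = 3.0463 ± 0.1145
CI = (2.9318, 3.1608)

Interpretation: intervals built this way capture the true β₁ in 95% of repeated samples; here the plausible range for the per-unit effect of x on y is 2.9318 to 3.1608.
Since 0 is outside the interval, a two-sided test at α = 0.05 would reject H₀: β₁ = 0.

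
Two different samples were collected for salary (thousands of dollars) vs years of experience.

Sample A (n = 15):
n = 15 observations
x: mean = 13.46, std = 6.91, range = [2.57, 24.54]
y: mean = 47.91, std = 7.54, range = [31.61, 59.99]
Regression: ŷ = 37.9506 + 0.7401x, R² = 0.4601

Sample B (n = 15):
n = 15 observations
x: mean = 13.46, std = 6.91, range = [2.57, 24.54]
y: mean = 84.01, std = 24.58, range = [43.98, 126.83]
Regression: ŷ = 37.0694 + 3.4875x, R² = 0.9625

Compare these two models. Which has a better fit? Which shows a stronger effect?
Model B has the better fit (R² = 0.9625 vs 0.4601). Model B shows the stronger effect (|β₁| = 3.4875 vs 0.7401).

Model Comparison:

Fit — compare R²:
- Model A: R² = 0.4601 → 46.01% of variance in salary explained
- Model B: R² = 0.9625 → 96.25% of variance in salary explained
- 0.9625 > 0.4601 → Model B has the better fit

Strength of effect — compare |β₁|:
- Model A: β₁ = 0.7401 → predicted salary rises 0.7401 thousand dollars per additional year of experience
- Model B: β₁ = 3.4875 → predicted salary rises 3.4875 thousand dollars per additional year of experience
- |0.7401| < |3.4875| → Model B shows the stronger marginal effect

Notes:
- A steeper slope doesn't make a better model if the scatter around the line is large.
- A better fit (higher R²) doesn't necessarily mean a more important relationship.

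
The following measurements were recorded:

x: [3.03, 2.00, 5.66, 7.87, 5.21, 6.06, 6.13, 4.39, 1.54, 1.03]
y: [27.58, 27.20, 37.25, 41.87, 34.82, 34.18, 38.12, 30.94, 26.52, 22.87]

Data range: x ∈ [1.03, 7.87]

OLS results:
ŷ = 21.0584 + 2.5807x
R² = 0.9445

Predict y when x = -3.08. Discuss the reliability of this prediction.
ŷ = 13.1098 (extrapolation — x = -3.08 lies outside [1.03, 7.87], so reliability is low).

Prediction calculation:
ŷ = 21.0584 + 2.5807 × (-3.08)
ŷ = 13.1098

Reliability:
- Data range: x ∈ [1.03, 7.87]
- Prediction point: x = -3.08 is 4.11 units below the observed range → this is EXTRAPOLATION, not interpolation

Why that matters here:
- There are no observations near this x to validate the fitted line there
- The linear relationship may not hold outside the observed range

A defensible statement: 'if the linear trend continued to x = -3.08, y would be about 13.1098' — the premise is untested.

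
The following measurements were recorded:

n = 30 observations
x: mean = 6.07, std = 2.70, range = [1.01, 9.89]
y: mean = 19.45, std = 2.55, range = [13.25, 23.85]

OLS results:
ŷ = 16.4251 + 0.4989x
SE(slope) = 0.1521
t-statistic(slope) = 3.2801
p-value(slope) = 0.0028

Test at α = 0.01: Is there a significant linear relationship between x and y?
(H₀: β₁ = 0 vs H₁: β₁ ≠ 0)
Since p-value = 0.0028 < α = 0.01, reject H₀ — the slope is significantly different from 0.

Hypothesis test for the slope coefficient:

H₀: β₁ = 0 (no linear relationship)
H₁: β₁ ≠ 0 (linear relationship exists)

Test statistic: t = β̂₁ / SE(β̂₁) = 0.4989 / 0.1521 = 3.2801

With df = 28, the two-sided p-value for |t| = 3.2801 is 0.0028.

Decision rule: reject H₀ if p-value < α.
p-value = 0.0028 < α = 0.01 → reject H₀.

There is sufficient evidence at the 1% significance level to conclude that a linear relationship exists between x and y.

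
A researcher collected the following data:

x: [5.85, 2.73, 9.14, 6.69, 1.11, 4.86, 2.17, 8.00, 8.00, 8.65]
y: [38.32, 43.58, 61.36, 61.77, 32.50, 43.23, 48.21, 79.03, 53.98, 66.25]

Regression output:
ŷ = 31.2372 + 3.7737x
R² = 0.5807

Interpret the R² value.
The model explains 58.07% of the variance in y (R² = 0.5807), leaving 41.93% unexplained; the fit is moderate.

The coefficient of determination R² is the fraction of the total variation in y that the fitted line accounts for.

Here R² = 0.5807:
- Explained: 58.07% of the variation in y
- Unexplained (residual): 100% − 58.07% = 41.93%
- Rule of thumb (below 0.3 weak; 0.3 to below 0.7 moderate; 0.7 and above strong) → moderate

Equivalently, for simple linear regression R² = r², so |r| = √0.5807 ≈ 0.7620.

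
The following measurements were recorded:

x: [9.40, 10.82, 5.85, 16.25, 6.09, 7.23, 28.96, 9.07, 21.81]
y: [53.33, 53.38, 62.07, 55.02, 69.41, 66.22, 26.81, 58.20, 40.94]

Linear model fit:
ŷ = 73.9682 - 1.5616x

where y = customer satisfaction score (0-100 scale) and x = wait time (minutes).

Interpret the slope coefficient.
For each additional minute of wait time, predicted satisfaction score decreases by approximately 1.5616 points.

β₁ = -1.5616 is the change in predicted satisfaction score (points) per additional minute of wait time.

Interpretation:
- Wait time up by 1 minute → predicted satisfaction score decreases by 1.5616 points
- This is a linear approximation: the same per-unit change is assumed across the whole observed x range

(β₀ = 73.9682 is the fitted value at x = 0 and is not part of the slope interpretation.)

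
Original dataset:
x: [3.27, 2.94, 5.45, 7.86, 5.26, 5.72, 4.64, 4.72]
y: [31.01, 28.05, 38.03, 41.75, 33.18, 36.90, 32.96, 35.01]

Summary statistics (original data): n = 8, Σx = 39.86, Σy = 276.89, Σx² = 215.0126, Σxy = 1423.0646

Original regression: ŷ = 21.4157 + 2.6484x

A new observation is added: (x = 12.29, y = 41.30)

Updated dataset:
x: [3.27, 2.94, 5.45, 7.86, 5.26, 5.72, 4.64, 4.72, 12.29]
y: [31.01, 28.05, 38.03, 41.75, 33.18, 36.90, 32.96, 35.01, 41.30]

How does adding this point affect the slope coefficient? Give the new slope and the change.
The slope changes from 2.6484 to 1.3606 (change of -1.2878, or -48.6%).

The new point has HIGH LEVERAGE: x = 12.29 is far from the original mean x̄ = 39.86/8 ≈ 4.98 (original range [2.94, 7.86]).

Step 1: Update the sums with the new point (n goes from 8 to 9)
Σx  = 39.86 + 12.29 = 52.15
Σy  = 276.89 + 41.30 = 318.19
Σx² = 215.0126 + 12.29² = 215.0126 + 151.0441 = 366.0567
Σxy = 1423.0646 + 12.29×41.30 = 1423.0646 + 507.5770 = 1930.6416

Step 2: Recompute the slope with b₁ = (nΣxy − ΣxΣy) / (nΣx² − (Σx)²)
Numerator   = 9×1930.6416 − 52.15×318.19 = 17375.7744 − 16593.6085 = 782.1659
Denominator = 9×366.0567 − 52.15² = 3294.5103 − 2719.6225 = 574.8878
b₁(new) = 782.1659 / 574.8878 = 1.3606

(Same formula on the original sums: (8×1423.0646 − 39.86×276.89) / (8×215.0126 − 39.86²) = 347.6814 / 131.2812 = 2.6484, matching the given fit.)

Step 3: Change in slope
Δβ₁ = 1.3606 − 2.6484 = -1.2878
Relative change = -1.2878 / 2.6484 × 100% = -48.6%
→ the slope decreases when the point is added.

A high-leverage point only changes the slope if it is off the original line; here y = 41.30 is below the original trend, so the slope decreases.
In practice: refit with and without it and report both if conclusions differ; check such a point for data-entry or measurement error.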